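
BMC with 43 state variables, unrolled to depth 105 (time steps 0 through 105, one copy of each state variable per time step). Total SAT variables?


BMC unrolls to depth k, creating one copy of each state var for steps 0..k.
Step count = 105 + 1 = 106 (steps 0 through 105)
Vars per step = 43
Total = 43 * 106 = 4558

4558


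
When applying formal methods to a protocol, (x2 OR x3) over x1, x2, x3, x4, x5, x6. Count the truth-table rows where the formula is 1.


Formula: (x2 OR x3) over 6 vars (64 rows)
Evaluate each row (x1, x2, x3, x4, x5, x6 as bits, MSB first):
  row 0 [000000]: (0 OR 0) -> 0
  row 1 [000001]: (0 OR 0) -> 0
  row 2 [000010]: (0 OR 0) -> 0
  row 3 [000011]: (0 OR 0) -> 0
  row 4 [000100]: (0 OR 0) -> 0
  (every remaining row is evaluated the same way; all 64 results are listed next)
Full result column, 8 rows per line (x1,x2,x3 fixed per line; x4,x5,x6 runs 000..111 left to right):
  rows 0-7 [x1,x2,x3=000]: 00000000  (ones: 0)
  rows 8-15 [x1,x2,x3=001]: 11111111  (ones: 8)
  rows 16-23 [x1,x2,x3=010]: 11111111  (ones: 8)
  rows 24-31 [x1,x2,x3=011]: 11111111  (ones: 8)
  rows 32-39 [x1,x2,x3=100]: 00000000  (ones: 0)
  rows 40-47 [x1,x2,x3=101]: 11111111  (ones: 8)
  rows 48-55 [x1,x2,x3=110]: 11111111  (ones: 8)
  rows 56-63 [x1,x2,x3=111]: 11111111  (ones: 8)
Count of 1-rows = 0+8+8+8+0+8+8+8 = 48

48


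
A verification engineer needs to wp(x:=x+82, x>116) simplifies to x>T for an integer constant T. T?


Formula: wp(x:=E, P) = P[E/x] (substitute E for x in postcondition)
Step 1: Postcondition: x>116
Step 2: Substitute x+82 for x: x+82>116
Step 3: Solve for x: x > 116-82 = 34

34


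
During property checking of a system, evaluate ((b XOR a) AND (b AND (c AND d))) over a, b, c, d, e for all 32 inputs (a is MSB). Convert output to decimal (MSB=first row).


Formula: ((b XOR a) AND (b AND (c AND d))) over a, b, c, d, e (32 rows)
Evaluate each row (bits = a,b,c,d,e, MSB first):
  row 0 [00000]: ((0 XOR 0) AND (0 AND (0 AND 0))) -> 0
  row 1 [00001]: ((0 XOR 0) AND (0 AND (0 AND 0))) -> 0
  row 2 [00010]: ((0 XOR 0) AND (0 AND (0 AND 1))) -> 0
  row 3 [00011]: ((0 XOR 0) AND (0 AND (0 AND 1))) -> 0
  row 4 [00100]: ((0 XOR 0) AND (0 AND (1 AND 0))) -> 0
  row 5 [00101]: ((0 XOR 0) AND (0 AND (1 AND 0))) -> 0
  row 6 [00110]: ((0 XOR 0) AND (0 AND (1 AND 1))) -> 0
  row 7 [00111]: ((0 XOR 0) AND (0 AND (1 AND 1))) -> 0
  row 8 [01000]: ((1 XOR 0) AND (1 AND (0 AND 0))) -> 0
  row 9 [01001]: ((1 XOR 0) AND (1 AND (0 AND 0))) -> 0
  row 10 [01010]: ((1 XOR 0) AND (1 AND (0 AND 1))) -> 0
  row 11 [01011]: ((1 XOR 0) AND (1 AND (0 AND 1))) -> 0
  row 12 [01100]: ((1 XOR 0) AND (1 AND (1 AND 0))) -> 0
  row 13 [01101]: ((1 XOR 0) AND (1 AND (1 AND 0))) -> 0
  row 14 [01110]: ((1 XOR 0) AND (1 AND (1 AND 1))) -> 1
  row 15 [01111]: ((1 XOR 0) AND (1 AND (1 AND 1))) -> 1
  row 16 [10000]: ((0 XOR 1) AND (0 AND (0 AND 0))) -> 0
  row 17 [10001]: ((0 XOR 1) AND (0 AND (0 AND 0))) -> 0
  row 18 [10010]: ((0 XOR 1) AND (0 AND (0 AND 1))) -> 0
  row 19 [10011]: ((0 XOR 1) AND (0 AND (0 AND 1))) -> 0
  row 20 [10100]: ((0 XOR 1) AND (0 AND (1 AND 0))) -> 0
  row 21 [10101]: ((0 XOR 1) AND (0 AND (1 AND 0))) -> 0
  row 22 [10110]: ((0 XOR 1) AND (0 AND (1 AND 1))) -> 0
  row 23 [10111]: ((0 XOR 1) AND (0 AND (1 AND 1))) -> 0
  row 24 [11000]: ((1 XOR 1) AND (1 AND (0 AND 0))) -> 0
  row 25 [11001]: ((1 XOR 1) AND (1 AND (0 AND 0))) -> 0
  row 26 [11010]: ((1 XOR 1) AND (1 AND (0 AND 1))) -> 0
  row 27 [11011]: ((1 XOR 1) AND (1 AND (0 AND 1))) -> 0
  row 28 [11100]: ((1 XOR 1) AND (1 AND (1 AND 0))) -> 0
  row 29 [11101]: ((1 XOR 1) AND (1 AND (1 AND 0))) -> 0
  row 30 [11110]: ((1 XOR 1) AND (1 AND (1 AND 1))) -> 0
  row 31 [11111]: ((1 XOR 1) AND (1 AND (1 AND 1))) -> 0
Full result column, 4 rows per line (a,b,c fixed per line; d,e runs 00..11 left to right):
  rows 0-3 [a,b,c=000]: 0000  = hex 0
  rows 4-7 [a,b,c=001]: 0000  = hex 0
  rows 8-11 [a,b,c=010]: 0000  = hex 0
  rows 12-15 [a,b,c=011]: 0011  = hex 3
  rows 16-19 [a,b,c=100]: 0000  = hex 0
  rows 20-23 [a,b,c=101]: 0000  = hex 0
  rows 24-27 [a,b,c=110]: 0000  = hex 0
  rows 28-31 [a,b,c=111]: 0000  = hex 0
Output column (row 0 .. row 31) = 00000000000000110000000000000000
Output column grouped in 4s = 0000 0000 0000 0011 0000 0000 0000 0000 = 0x00030000
Convert to decimal digit by digit (value = value*16 + digit):
  0 -> 0
  0*16 + 0 = 0
  0*16 + 0 = 0
  0*16 + 3 = 3
  3*16 + 0 = 48
  48*16 + 0 = 768
  768*16 + 0 = 12288
  12288*16 + 0 = 196608
Decimal = 196608

196608


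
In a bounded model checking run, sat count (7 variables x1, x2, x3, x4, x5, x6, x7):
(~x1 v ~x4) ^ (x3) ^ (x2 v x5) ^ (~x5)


CNF with 4 clauses over 7 vars (128 assignments).
An assignment satisfies CNF iff every clause has >=1 true literal.
Check each row (bits = x1,x2,x3,x4,x5,x6,x7; clause T/F shown):
  row 0 [0000000]: clauses=TFFT -> 0
  row 1 [0000001]: clauses=TFFT -> 0
  row 2 [0000010]: clauses=TFFT -> 0
  row 3 [0000011]: clauses=TFFT -> 0
  row 4 [0000100]: clauses=TFTF -> 0
  (every remaining row is evaluated the same way; all 128 results are listed next)
Full result column, 8 rows per line (x1,x2,x3,x4 fixed per line; x5,x6,x7 runs 000..111 left to right):
  rows 0-7 [x1,x2,x3,x4=0000]: 00000000  (ones: 0)
  rows 8-15 [x1,x2,x3,x4=0001]: 00000000  (ones: 0)
  rows 16-23 [x1,x2,x3,x4=0010]: 00000000  (ones: 0)
  rows 24-31 [x1,x2,x3,x4=0011]: 00000000  (ones: 0)
  rows 32-39 [x1,x2,x3,x4=0100]: 00000000  (ones: 0)
  rows 40-47 [x1,x2,x3,x4=0101]: 00000000  (ones: 0)
  rows 48-55 [x1,x2,x3,x4=0110]: 11110000  (ones: 4)
  rows 56-63 [x1,x2,x3,x4=0111]: 11110000  (ones: 4)
  rows 64-71 [x1,x2,x3,x4=1000]: 00000000  (ones: 0)
  rows 72-79 [x1,x2,x3,x4=1001]: 00000000  (ones: 0)
  rows 80-87 [x1,x2,x3,x4=1010]: 00000000  (ones: 0)
  rows 88-95 [x1,x2,x3,x4=1011]: 00000000  (ones: 0)
  rows 96-103 [x1,x2,x3,x4=1100]: 00000000  (ones: 0)
  rows 104-111 [x1,x2,x3,x4=1101]: 00000000  (ones: 0)
  rows 112-119 [x1,x2,x3,x4=1110]: 11110000  (ones: 4)
  rows 120-127 [x1,x2,x3,x4=1111]: 00000000  (ones: 0)
Satisfying assignments = 0+0+0+0+0+0+4+4+0+0+0+0+0+0+4+0 = 12

12


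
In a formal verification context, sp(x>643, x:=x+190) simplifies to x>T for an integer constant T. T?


Formula: sp(P, x:=E) = exists old_x. (x = E[old_x/x]) AND P[old_x/x] (old_x is the value of x before the assignment; eliminate old_x by solving x = E[old_x/x] for old_x)
Step 1: Precondition P: x>643, i.e. old_x > 643
Step 2: Assignment gives x = old_x + 190, so old_x = x - 190
Step 3: Substitute into P: x - 190 > 643
Step 4: Simplify: x > 643+190 = 833

833


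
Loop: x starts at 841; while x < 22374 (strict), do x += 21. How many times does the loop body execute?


Step 1: x goes from 841 toward 22374 by 21; the body runs while x<22374, so iterations = ceil((bound-start)/step)
Step 2: Distance=21533
Step 3: ceil(21533/21)=1026

1026


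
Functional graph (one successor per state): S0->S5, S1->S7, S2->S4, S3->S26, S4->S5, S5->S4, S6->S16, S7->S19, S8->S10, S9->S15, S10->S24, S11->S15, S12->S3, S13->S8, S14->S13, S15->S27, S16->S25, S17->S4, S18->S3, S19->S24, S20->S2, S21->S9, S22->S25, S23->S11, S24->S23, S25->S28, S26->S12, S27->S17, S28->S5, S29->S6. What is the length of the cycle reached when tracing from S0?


Trace from S0 until a state repeats:
  S0 -> S5 -> S4 -> S5
S5 first seen at step 1, revisited at step 3.
Cycle length = 3 - 1 = 2

2


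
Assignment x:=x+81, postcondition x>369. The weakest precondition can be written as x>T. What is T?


Formula: wp(x:=E, P) = P[E/x] (substitute E for x in postcondition)
Step 1: Postcondition: x>369
Step 2: Substitute x+81 for x: x+81>369
Step 3: Solve for x: x > 369-81 = 288

288


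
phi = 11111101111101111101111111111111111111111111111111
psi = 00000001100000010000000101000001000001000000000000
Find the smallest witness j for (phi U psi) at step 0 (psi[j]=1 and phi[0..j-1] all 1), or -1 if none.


(phi U psi) at 0: need smallest j with psi[j]=1 and phi[i]=1 for all i in [0,j).
Scan from step 0:
  step 0: phi=1, psi=0 -> continue
  step 1: phi=1, psi=0 -> continue
  step 2: phi=1, psi=0 -> continue
  step 3: phi=1, psi=0 -> continue
  step 6: phi=0 -> phi-prefix broken from here
  step 7: psi=1 but phi already failed -> not a witness
  step 8: psi=1 but phi already failed -> not a witness
  step 15: psi=1 but phi already failed -> not a witness
  step 23: psi=1 but phi already failed -> not a witness
  step 25: psi=1 but phi already failed -> not a witness
  step 31: psi=1 but phi already failed -> not a witness
  step 37: psi=1 but phi already failed -> not a witness
  end of trace: no witness -> -1
Witness step = -1

-1


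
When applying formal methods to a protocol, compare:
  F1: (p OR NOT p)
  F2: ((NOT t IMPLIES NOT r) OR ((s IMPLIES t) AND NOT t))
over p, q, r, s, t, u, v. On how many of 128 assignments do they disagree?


F1 = (p OR NOT p)
F2 = ((NOT t IMPLIES NOT r) OR ((s IMPLIES t) AND NOT t))
Evaluate both on each of 128 rows (bits = p,q,r,s,t,u,v):
  row 0 [0000000]: F1=1 F2=1 -> 0
  row 1 [0000001]: F1=1 F2=1 -> 0
  row 2 [0000010]: F1=1 F2=1 -> 0
  row 3 [0000011]: F1=1 F2=1 -> 0
  row 4 [0000100]: F1=1 F2=1 -> 0
  (every remaining row is evaluated the same way; all 128 results are listed next)
Full result column, 8 rows per line (p,q,r,s fixed per line; t,u,v runs 000..111 left to right):
  rows 0-7 [p,q,r,s=0000]: 00000000  (ones: 0)
  rows 8-15 [p,q,r,s=0001]: 00000000  (ones: 0)
  rows 16-23 [p,q,r,s=0010]: 00000000  (ones: 0)
  rows 24-31 [p,q,r,s=0011]: 11110000  (ones: 4)
  rows 32-39 [p,q,r,s=0100]: 00000000  (ones: 0)
  rows 40-47 [p,q,r,s=0101]: 00000000  (ones: 0)
  rows 48-55 [p,q,r,s=0110]: 00000000  (ones: 0)
  rows 56-63 [p,q,r,s=0111]: 11110000  (ones: 4)
  rows 64-71 [p,q,r,s=1000]: 00000000  (ones: 0)
  rows 72-79 [p,q,r,s=1001]: 00000000  (ones: 0)
  rows 80-87 [p,q,r,s=1010]: 00000000  (ones: 0)
  rows 88-95 [p,q,r,s=1011]: 11110000  (ones: 4)
  rows 96-103 [p,q,r,s=1100]: 00000000  (ones: 0)
  rows 104-111 [p,q,r,s=1101]: 00000000  (ones: 0)
  rows 112-119 [p,q,r,s=1110]: 00000000  (ones: 0)
  rows 120-127 [p,q,r,s=1111]: 11110000  (ones: 4)
Disagreements = 0+0+0+4+0+0+0+4+0+0+0+4+0+0+0+4 = 16

16


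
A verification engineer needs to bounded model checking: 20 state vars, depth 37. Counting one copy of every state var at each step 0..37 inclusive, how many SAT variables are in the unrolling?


BMC unrolls to depth k, creating one copy of each state var for steps 0..k.
Step count = 37 + 1 = 38 (steps 0 through 37)
Vars per step = 20
Total = 20 * 38 = 760

760


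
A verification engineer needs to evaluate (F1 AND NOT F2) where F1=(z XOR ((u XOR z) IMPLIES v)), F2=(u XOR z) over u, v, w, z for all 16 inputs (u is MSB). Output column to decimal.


F1 = (z XOR ((u XOR z) IMPLIES v))
F2 = (u XOR z)
Counterexample to F1=>F2 is where F1=1 and F2=0.
Evaluate each row (bits = u,v,w,z, MSB first):
  row 0 [0000]: F1=1 F2=0 -> F1&~F2 -> 1
  row 1 [0001]: F1=1 F2=1 -> F1&~F2 -> 0
  row 2 [0010]: F1=1 F2=0 -> F1&~F2 -> 1
  row 3 [0011]: F1=1 F2=1 -> F1&~F2 -> 0
  row 4 [0100]: F1=1 F2=0 -> F1&~F2 -> 1
  row 5 [0101]: F1=0 F2=1 -> F1&~F2 -> 0
  row 6 [0110]: F1=1 F2=0 -> F1&~F2 -> 1
  row 7 [0111]: F1=0 F2=1 -> F1&~F2 -> 0
  row 8 [1000]: F1=0 F2=1 -> F1&~F2 -> 0
  row 9 [1001]: F1=0 F2=0 -> F1&~F2 -> 0
  row 10 [1010]: F1=0 F2=1 -> F1&~F2 -> 0
  row 11 [1011]: F1=0 F2=0 -> F1&~F2 -> 0
  row 12 [1100]: F1=1 F2=1 -> F1&~F2 -> 0
  row 13 [1101]: F1=0 F2=0 -> F1&~F2 -> 0
  row 14 [1110]: F1=1 F2=1 -> F1&~F2 -> 0
  row 15 [1111]: F1=0 F2=0 -> F1&~F2 -> 0
Full result column, 4 rows per line (u,v fixed per line; w,z runs 00..11 left to right):
  rows 0-3 [u,v=00]: 1010  = hex A
  rows 4-7 [u,v=01]: 1010  = hex A
  rows 8-11 [u,v=10]: 0000  = hex 0
  rows 12-15 [u,v=11]: 0000  = hex 0
Counterexample vector (row 0 .. row 15) = 1010101000000000
Output column grouped in 4s = 1010 1010 0000 0000 = 0xAA00
Convert to decimal digit by digit (value = value*16 + digit):
  A -> 10
  10*16 + 10 (A) = 170
  170*16 + 0 = 2720
  2720*16 + 0 = 43520
Decimal = 43520

43520


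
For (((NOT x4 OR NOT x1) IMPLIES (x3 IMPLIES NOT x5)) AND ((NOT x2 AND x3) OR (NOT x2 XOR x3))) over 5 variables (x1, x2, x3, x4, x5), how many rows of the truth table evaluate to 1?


Formula: (((NOT x4 OR NOT x1) IMPLIES (x3 IMPLIES NOT x5)) AND ((NOT x2 AND x3) OR (NOT x2 XOR x3))) over 5 vars (32 rows)
Evaluate each row (x1, x2, x3, x4, x5 as bits, MSB first):
  row 0 [00000]: (((NOT 0 OR NOT 0) IMPLIES (0 IMPLIES NOT 0)) AND ((NOT 0 AND 0) OR (NOT 0 XOR 0))) -> 1
  row 1 [00001]: (((NOT 0 OR NOT 0) IMPLIES (0 IMPLIES NOT 1)) AND ((NOT 0 AND 0) OR (NOT 0 XOR 0))) -> 1
  row 2 [00010]: (((NOT 1 OR NOT 0) IMPLIES (0 IMPLIES NOT 0)) AND ((NOT 0 AND 0) OR (NOT 0 XOR 0))) -> 1
  row 3 [00011]: (((NOT 1 OR NOT 0) IMPLIES (0 IMPLIES NOT 1)) AND ((NOT 0 AND 0) OR (NOT 0 XOR 0))) -> 1
  row 4 [00100]: (((NOT 0 OR NOT 0) IMPLIES (1 IMPLIES NOT 0)) AND ((NOT 0 AND 1) OR (NOT 0 XOR 1))) -> 1
  row 5 [00101]: (((NOT 0 OR NOT 0) IMPLIES (1 IMPLIES NOT 1)) AND ((NOT 0 AND 1) OR (NOT 0 XOR 1))) -> 0
  row 6 [00110]: (((NOT 1 OR NOT 0) IMPLIES (1 IMPLIES NOT 0)) AND ((NOT 0 AND 1) OR (NOT 0 XOR 1))) -> 1
  row 7 [00111]: (((NOT 1 OR NOT 0) IMPLIES (1 IMPLIES NOT 1)) AND ((NOT 0 AND 1) OR (NOT 0 XOR 1))) -> 0
  row 8 [01000]: (((NOT 0 OR NOT 0) IMPLIES (0 IMPLIES NOT 0)) AND ((NOT 1 AND 0) OR (NOT 1 XOR 0))) -> 0
  row 9 [01001]: (((NOT 0 OR NOT 0) IMPLIES (0 IMPLIES NOT 1)) AND ((NOT 1 AND 0) OR (NOT 1 XOR 0))) -> 0
  row 10 [01010]: (((NOT 1 OR NOT 0) IMPLIES (0 IMPLIES NOT 0)) AND ((NOT 1 AND 0) OR (NOT 1 XOR 0))) -> 0
  row 11 [01011]: (((NOT 1 OR NOT 0) IMPLIES (0 IMPLIES NOT 1)) AND ((NOT 1 AND 0) OR (NOT 1 XOR 0))) -> 0
  row 12 [01100]: (((NOT 0 OR NOT 0) IMPLIES (1 IMPLIES NOT 0)) AND ((NOT 1 AND 1) OR (NOT 1 XOR 1))) -> 1
  row 13 [01101]: (((NOT 0 OR NOT 0) IMPLIES (1 IMPLIES NOT 1)) AND ((NOT 1 AND 1) OR (NOT 1 XOR 1))) -> 0
  row 14 [01110]: (((NOT 1 OR NOT 0) IMPLIES (1 IMPLIES NOT 0)) AND ((NOT 1 AND 1) OR (NOT 1 XOR 1))) -> 1
  row 15 [01111]: (((NOT 1 OR NOT 0) IMPLIES (1 IMPLIES NOT 1)) AND ((NOT 1 AND 1) OR (NOT 1 XOR 1))) -> 0
  row 16 [10000]: (((NOT 0 OR NOT 1) IMPLIES (0 IMPLIES NOT 0)) AND ((NOT 0 AND 0) OR (NOT 0 XOR 0))) -> 1
  row 17 [10001]: (((NOT 0 OR NOT 1) IMPLIES (0 IMPLIES NOT 1)) AND ((NOT 0 AND 0) OR (NOT 0 XOR 0))) -> 1
  row 18 [10010]: (((NOT 1 OR NOT 1) IMPLIES (0 IMPLIES NOT 0)) AND ((NOT 0 AND 0) OR (NOT 0 XOR 0))) -> 1
  row 19 [10011]: (((NOT 1 OR NOT 1) IMPLIES (0 IMPLIES NOT 1)) AND ((NOT 0 AND 0) OR (NOT 0 XOR 0))) -> 1
  row 20 [10100]: (((NOT 0 OR NOT 1) IMPLIES (1 IMPLIES NOT 0)) AND ((NOT 0 AND 1) OR (NOT 0 XOR 1))) -> 1
  row 21 [10101]: (((NOT 0 OR NOT 1) IMPLIES (1 IMPLIES NOT 1)) AND ((NOT 0 AND 1) OR (NOT 0 XOR 1))) -> 0
  row 22 [10110]: (((NOT 1 OR NOT 1) IMPLIES (1 IMPLIES NOT 0)) AND ((NOT 0 AND 1) OR (NOT 0 XOR 1))) -> 1
  row 23 [10111]: (((NOT 1 OR NOT 1) IMPLIES (1 IMPLIES NOT 1)) AND ((NOT 0 AND 1) OR (NOT 0 XOR 1))) -> 1
  row 24 [11000]: (((NOT 0 OR NOT 1) IMPLIES (0 IMPLIES NOT 0)) AND ((NOT 1 AND 0) OR (NOT 1 XOR 0))) -> 0
  row 25 [11001]: (((NOT 0 OR NOT 1) IMPLIES (0 IMPLIES NOT 1)) AND ((NOT 1 AND 0) OR (NOT 1 XOR 0))) -> 0
  row 26 [11010]: (((NOT 1 OR NOT 1) IMPLIES (0 IMPLIES NOT 0)) AND ((NOT 1 AND 0) OR (NOT 1 XOR 0))) -> 0
  row 27 [11011]: (((NOT 1 OR NOT 1) IMPLIES (0 IMPLIES NOT 1)) AND ((NOT 1 AND 0) OR (NOT 1 XOR 0))) -> 0
  row 28 [11100]: (((NOT 0 OR NOT 1) IMPLIES (1 IMPLIES NOT 0)) AND ((NOT 1 AND 1) OR (NOT 1 XOR 1))) -> 1
  row 29 [11101]: (((NOT 0 OR NOT 1) IMPLIES (1 IMPLIES NOT 1)) AND ((NOT 1 AND 1) OR (NOT 1 XOR 1))) -> 0
  row 30 [11110]: (((NOT 1 OR NOT 1) IMPLIES (1 IMPLIES NOT 0)) AND ((NOT 1 AND 1) OR (NOT 1 XOR 1))) -> 1
  row 31 [11111]: (((NOT 1 OR NOT 1) IMPLIES (1 IMPLIES NOT 1)) AND ((NOT 1 AND 1) OR (NOT 1 XOR 1))) -> 1
Full result column, 8 rows per line (x1,x2 fixed per line; x3,x4,x5 runs 000..111 left to right):
  rows 0-7 [x1,x2=00]: 11111010  (ones: 6)
  rows 8-15 [x1,x2=01]: 00001010  (ones: 2)
  rows 16-23 [x1,x2=10]: 11111011  (ones: 7)
  rows 24-31 [x1,x2=11]: 00001011  (ones: 3)
Count of 1-rows = 6+2+7+3 = 18

18


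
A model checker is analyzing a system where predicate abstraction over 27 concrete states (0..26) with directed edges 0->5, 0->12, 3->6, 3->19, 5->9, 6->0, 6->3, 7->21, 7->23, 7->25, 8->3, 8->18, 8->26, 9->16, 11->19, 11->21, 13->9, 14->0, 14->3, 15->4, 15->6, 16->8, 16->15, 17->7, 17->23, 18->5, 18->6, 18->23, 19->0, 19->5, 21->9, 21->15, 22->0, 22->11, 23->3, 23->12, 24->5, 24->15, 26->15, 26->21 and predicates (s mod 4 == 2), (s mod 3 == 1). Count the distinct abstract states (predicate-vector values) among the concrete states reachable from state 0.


BFS from 0:
Concrete reachable: {0, 3, 4, 5, 6, 8, 9, 12, 15, 16, 18, 19, 21, 23, 26}
Abstract via predicates (s mod 4 == 2), (s mod 3 == 1):
  (0,0) <- {0, 3, 5, 8, 9, 12, 15, 21, 23}
  (0,1) <- {4, 16, 19}
  (1,0) <- {6, 18, 26}
Distinct abstract states = 3

3


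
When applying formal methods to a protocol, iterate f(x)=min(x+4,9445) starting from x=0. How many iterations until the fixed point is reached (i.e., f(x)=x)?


Step 1: x=0, cap=9445, increment=4
Step 2: x grows by 4 each step until capped at 9445; fixed point is x=9445
Step 3: iterations = ceil(9445/4) = 2362

2362


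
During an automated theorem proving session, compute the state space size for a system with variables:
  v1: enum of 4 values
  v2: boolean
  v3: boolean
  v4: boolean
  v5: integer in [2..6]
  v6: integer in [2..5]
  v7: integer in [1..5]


State space = product of domain sizes of all variables.
Domain sizes:
  v1 (enum of 4 values): 4
  v2 (boolean): 2
  v3 (boolean): 2
  v4 (boolean): 2
  v5 (integer in [2..6]): 5
  v6 (integer in [2..5]): 4
  v7 (integer in [1..5]): 5
Product = 4 * 2 * 2 * 2 * 5 * 4 * 5 = 3200

3200


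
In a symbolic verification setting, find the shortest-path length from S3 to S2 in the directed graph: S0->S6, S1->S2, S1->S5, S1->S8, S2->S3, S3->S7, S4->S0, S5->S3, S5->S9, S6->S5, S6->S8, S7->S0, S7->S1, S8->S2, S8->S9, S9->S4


BFS layer-by-layer from S3:
  dist 0: {S3}
  dist 1: {S7}
  dist 2: {S0, S1}
  dist 3: {S2, S5, S6, S8}
  -> S2 reached at distance 3
Shortest path length = 3

3


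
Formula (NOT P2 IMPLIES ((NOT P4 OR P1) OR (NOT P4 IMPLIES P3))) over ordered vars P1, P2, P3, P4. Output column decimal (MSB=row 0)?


Formula: (NOT P2 IMPLIES ((NOT P4 OR P1) OR (NOT P4 IMPLIES P3))) over P1, P2, P3, P4 (16 rows)
Evaluate each row (bits = P1,P2,P3,P4, MSB first):
  row 0 [0000]: (NOT 0 IMPLIES ((NOT 0 OR 0) OR (NOT 0 IMPLIES 0))) -> 1
  row 1 [0001]: (NOT 0 IMPLIES ((NOT 1 OR 0) OR (NOT 1 IMPLIES 0))) -> 1
  row 2 [0010]: (NOT 0 IMPLIES ((NOT 0 OR 0) OR (NOT 0 IMPLIES 1))) -> 1
  row 3 [0011]: (NOT 0 IMPLIES ((NOT 1 OR 0) OR (NOT 1 IMPLIES 1))) -> 1
  row 4 [0100]: (NOT 1 IMPLIES ((NOT 0 OR 0) OR (NOT 0 IMPLIES 0))) -> 1
  row 5 [0101]: (NOT 1 IMPLIES ((NOT 1 OR 0) OR (NOT 1 IMPLIES 0))) -> 1
  row 6 [0110]: (NOT 1 IMPLIES ((NOT 0 OR 0) OR (NOT 0 IMPLIES 1))) -> 1
  row 7 [0111]: (NOT 1 IMPLIES ((NOT 1 OR 0) OR (NOT 1 IMPLIES 1))) -> 1
  row 8 [1000]: (NOT 0 IMPLIES ((NOT 0 OR 1) OR (NOT 0 IMPLIES 0))) -> 1
  row 9 [1001]: (NOT 0 IMPLIES ((NOT 1 OR 1) OR (NOT 1 IMPLIES 0))) -> 1
  row 10 [1010]: (NOT 0 IMPLIES ((NOT 0 OR 1) OR (NOT 0 IMPLIES 1))) -> 1
  row 11 [1011]: (NOT 0 IMPLIES ((NOT 1 OR 1) OR (NOT 1 IMPLIES 1))) -> 1
  row 12 [1100]: (NOT 1 IMPLIES ((NOT 0 OR 1) OR (NOT 0 IMPLIES 0))) -> 1
  row 13 [1101]: (NOT 1 IMPLIES ((NOT 1 OR 1) OR (NOT 1 IMPLIES 0))) -> 1
  row 14 [1110]: (NOT 1 IMPLIES ((NOT 0 OR 1) OR (NOT 0 IMPLIES 1))) -> 1
  row 15 [1111]: (NOT 1 IMPLIES ((NOT 1 OR 1) OR (NOT 1 IMPLIES 1))) -> 1
Full result column, 4 rows per line (P1,P2 fixed per line; P3,P4 runs 00..11 left to right):
  rows 0-3 [P1,P2=00]: 1111  = hex F
  rows 4-7 [P1,P2=01]: 1111  = hex F
  rows 8-11 [P1,P2=10]: 1111  = hex F
  rows 12-15 [P1,P2=11]: 1111  = hex F
Output column (row 0 .. row 15) = 1111111111111111
Output column grouped in 4s = 1111 1111 1111 1111 = 0xFFFF
Convert to decimal digit by digit (value = value*16 + digit):
  F -> 15
  15*16 + 15 (F) = 255
  255*16 + 15 (F) = 4095
  4095*16 + 15 (F) = 65535
Decimal = 65535

65535


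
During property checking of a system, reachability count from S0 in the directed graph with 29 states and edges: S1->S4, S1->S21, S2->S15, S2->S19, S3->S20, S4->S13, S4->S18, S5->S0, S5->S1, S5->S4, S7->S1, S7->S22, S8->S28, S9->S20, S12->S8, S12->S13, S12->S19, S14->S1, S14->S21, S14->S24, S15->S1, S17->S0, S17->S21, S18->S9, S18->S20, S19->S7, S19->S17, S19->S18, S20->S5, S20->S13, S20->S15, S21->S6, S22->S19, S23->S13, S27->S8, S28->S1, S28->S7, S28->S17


BFS from S0:
  layer 0: {S0}
Reachable set: {S0}
Count = 1

1


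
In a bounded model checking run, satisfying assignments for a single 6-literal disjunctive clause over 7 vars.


Step 1: Total=2^7=128
Step 2: Unsat when all 6 false: 2^1=2
Step 3: Sat=128-2=126

126


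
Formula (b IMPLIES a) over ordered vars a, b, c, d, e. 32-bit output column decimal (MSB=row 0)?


Formula: (b IMPLIES a) over a, b, c, d, e (32 rows)
Evaluate each row (bits = a,b,c,d,e, MSB first):
  row 0 [00000]: (0 IMPLIES 0) -> 1
  row 1 [00001]: (0 IMPLIES 0) -> 1
  row 2 [00010]: (0 IMPLIES 0) -> 1
  row 3 [00011]: (0 IMPLIES 0) -> 1
  row 4 [00100]: (0 IMPLIES 0) -> 1
  row 5 [00101]: (0 IMPLIES 0) -> 1
  row 6 [00110]: (0 IMPLIES 0) -> 1
  row 7 [00111]: (0 IMPLIES 0) -> 1
  row 8 [01000]: (1 IMPLIES 0) -> 0
  row 9 [01001]: (1 IMPLIES 0) -> 0
  row 10 [01010]: (1 IMPLIES 0) -> 0
  row 11 [01011]: (1 IMPLIES 0) -> 0
  row 12 [01100]: (1 IMPLIES 0) -> 0
  row 13 [01101]: (1 IMPLIES 0) -> 0
  row 14 [01110]: (1 IMPLIES 0) -> 0
  row 15 [01111]: (1 IMPLIES 0) -> 0
  row 16 [10000]: (0 IMPLIES 1) -> 1
  row 17 [10001]: (0 IMPLIES 1) -> 1
  row 18 [10010]: (0 IMPLIES 1) -> 1
  row 19 [10011]: (0 IMPLIES 1) -> 1
  row 20 [10100]: (0 IMPLIES 1) -> 1
  row 21 [10101]: (0 IMPLIES 1) -> 1
  row 22 [10110]: (0 IMPLIES 1) -> 1
  row 23 [10111]: (0 IMPLIES 1) -> 1
  row 24 [11000]: (1 IMPLIES 1) -> 1
  row 25 [11001]: (1 IMPLIES 1) -> 1
  row 26 [11010]: (1 IMPLIES 1) -> 1
  row 27 [11011]: (1 IMPLIES 1) -> 1
  row 28 [11100]: (1 IMPLIES 1) -> 1
  row 29 [11101]: (1 IMPLIES 1) -> 1
  row 30 [11110]: (1 IMPLIES 1) -> 1
  row 31 [11111]: (1 IMPLIES 1) -> 1
Full result column, 4 rows per line (a,b,c fixed per line; d,e runs 00..11 left to right):
  rows 0-3 [a,b,c=000]: 1111  = hex F
  rows 4-7 [a,b,c=001]: 1111  = hex F
  rows 8-11 [a,b,c=010]: 0000  = hex 0
  rows 12-15 [a,b,c=011]: 0000  = hex 0
  rows 16-19 [a,b,c=100]: 1111  = hex F
  rows 20-23 [a,b,c=101]: 1111  = hex F
  rows 24-27 [a,b,c=110]: 1111  = hex F
  rows 28-31 [a,b,c=111]: 1111  = hex F
Output column (row 0 .. row 31) = 11111111000000001111111111111111
Output column grouped in 4s = 1111 1111 0000 0000 1111 1111 1111 1111 = 0xFF00FFFF
Convert to decimal digit by digit (value = value*16 + digit):
  F -> 15
  15*16 + 15 (F) = 255
  255*16 + 0 = 4080
  4080*16 + 0 = 65280
  65280*16 + 15 (F) = 1044495
  1044495*16 + 15 (F) = 16711935
  16711935*16 + 15 (F) = 267390975
  267390975*16 + 15 (F) = 4278255615
Decimal = 4278255615

4278255615


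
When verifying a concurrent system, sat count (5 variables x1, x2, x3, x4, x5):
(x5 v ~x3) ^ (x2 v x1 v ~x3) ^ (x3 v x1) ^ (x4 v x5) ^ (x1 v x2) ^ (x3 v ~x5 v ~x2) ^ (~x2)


CNF with 7 clauses over 5 vars (32 assignments).
An assignment satisfies CNF iff every clause has >=1 true literal.
Check each row (bits = x1,x2,x3,x4,x5; clause T/F shown):
  row 0 [00000]: clauses=TTFFFTT -> 0
  row 1 [00001]: clauses=TTFTFTT -> 0
  row 2 [00010]: clauses=TTFTFTT -> 0
  row 3 [00011]: clauses=TTFTFTT -> 0
  row 4 [00100]: clauses=FFTFFTT -> 0
  row 5 [00101]: clauses=TFTTFTT -> 0
  row 6 [00110]: clauses=FFTTFTT -> 0
  row 7 [00111]: clauses=TFTTFTT -> 0
  row 8 [01000]: clauses=TTFFTTF -> 0
  row 9 [01001]: clauses=TTFTTFF -> 0
  row 10 [01010]: clauses=TTFTTTF -> 0
  row 11 [01011]: clauses=TTFTTFF -> 0
  row 12 [01100]: clauses=FTTFTTF -> 0
  row 13 [01101]: clauses=TTTTTTF -> 0
  row 14 [01110]: clauses=FTTTTTF -> 0
  row 15 [01111]: clauses=TTTTTTF -> 0
  row 16 [10000]: clauses=TTTFTTT -> 0
  row 17 [10001]: clauses=TTTTTTT -> 1
  row 18 [10010]: clauses=TTTTTTT -> 1
  row 19 [10011]: clauses=TTTTTTT -> 1
  row 20 [10100]: clauses=FTTFTTT -> 0
  row 21 [10101]: clauses=TTTTTTT -> 1
  row 22 [10110]: clauses=FTTTTTT -> 0
  row 23 [10111]: clauses=TTTTTTT -> 1
  row 24 [11000]: clauses=TTTFTTF -> 0
  row 25 [11001]: clauses=TTTTTFF -> 0
  row 26 [11010]: clauses=TTTTTTF -> 0
  row 27 [11011]: clauses=TTTTTFF -> 0
  row 28 [11100]: clauses=FTTFTTF -> 0
  row 29 [11101]: clauses=TTTTTTF -> 0
  row 30 [11110]: clauses=FTTTTTF -> 0
  row 31 [11111]: clauses=TTTTTTF -> 0
Full result column, 8 rows per line (x1,x2 fixed per line; x3,x4,x5 runs 000..111 left to right):
  rows 0-7 [x1,x2=00]: 00000000  (ones: 0)
  rows 8-15 [x1,x2=01]: 00000000  (ones: 0)
  rows 16-23 [x1,x2=10]: 01110101  (ones: 5)
  rows 24-31 [x1,x2=11]: 00000000  (ones: 0)
Satisfying assignments = 0+0+5+0 = 5

5


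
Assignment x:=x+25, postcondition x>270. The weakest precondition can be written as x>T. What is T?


Formula: wp(x:=E, P) = P[E/x] (substitute E for x in postcondition)
Step 1: Postcondition: x>270
Step 2: Substitute x+25 for x: x+25>270
Step 3: Solve for x: x > 270-25 = 245

245


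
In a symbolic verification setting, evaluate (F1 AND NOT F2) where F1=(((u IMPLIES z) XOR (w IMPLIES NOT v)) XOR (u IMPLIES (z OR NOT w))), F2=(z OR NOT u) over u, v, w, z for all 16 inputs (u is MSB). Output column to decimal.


F1 = (((u IMPLIES z) XOR (w IMPLIES NOT v)) XOR (u IMPLIES (z OR NOT w)))
F2 = (z OR NOT u)
Counterexample to F1=>F2 is where F1=1 and F2=0.
Evaluate each row (bits = u,v,w,z, MSB first):
  row 0 [0000]: F1=1 F2=1 -> F1&~F2 -> 0
  row 1 [0001]: F1=1 F2=1 -> F1&~F2 -> 0
  row 2 [0010]: F1=1 F2=1 -> F1&~F2 -> 0
  row 3 [0011]: F1=1 F2=1 -> F1&~F2 -> 0
  row 4 [0100]: F1=1 F2=1 -> F1&~F2 -> 0
  row 5 [0101]: F1=1 F2=1 -> F1&~F2 -> 0
  row 6 [0110]: F1=0 F2=1 -> F1&~F2 -> 0
  row 7 [0111]: F1=0 F2=1 -> F1&~F2 -> 0
  row 8 [1000]: F1=0 F2=0 -> F1&~F2 -> 0
  row 9 [1001]: F1=1 F2=1 -> F1&~F2 -> 0
  row 10 [1010]: F1=1 F2=0 -> F1&~F2 -> 1
  row 11 [1011]: F1=1 F2=1 -> F1&~F2 -> 0
  row 12 [1100]: F1=0 F2=0 -> F1&~F2 -> 0
  row 13 [1101]: F1=1 F2=1 -> F1&~F2 -> 0
  row 14 [1110]: F1=0 F2=0 -> F1&~F2 -> 0
  row 15 [1111]: F1=0 F2=1 -> F1&~F2 -> 0
Full result column, 4 rows per line (u,v fixed per line; w,z runs 00..11 left to right):
  rows 0-3 [u,v=00]: 0000  = hex 0
  rows 4-7 [u,v=01]: 0000  = hex 0
  rows 8-11 [u,v=10]: 0010  = hex 2
  rows 12-15 [u,v=11]: 0000  = hex 0
Counterexample vector (row 0 .. row 15) = 0000000000100000
Output column grouped in 4s = 0000 0000 0010 0000 = 0x0020
Convert to decimal digit by digit (value = value*16 + digit):
  0 -> 0
  0*16 + 0 = 0
  0*16 + 2 = 2
  2*16 + 0 = 32
Decimal = 32

32


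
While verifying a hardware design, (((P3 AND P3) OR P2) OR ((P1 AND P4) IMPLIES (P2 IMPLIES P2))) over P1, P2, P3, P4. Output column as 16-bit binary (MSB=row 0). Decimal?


Formula: (((P3 AND P3) OR P2) OR ((P1 AND P4) IMPLIES (P2 IMPLIES P2))) over P1, P2, P3, P4 (16 rows)
Evaluate each row (bits = P1,P2,P3,P4, MSB first):
  row 0 [0000]: (((0 AND 0) OR 0) OR ((0 AND 0) IMPLIES (0 IMPLIES 0))) -> 1
  row 1 [0001]: (((0 AND 0) OR 0) OR ((0 AND 1) IMPLIES (0 IMPLIES 0))) -> 1
  row 2 [0010]: (((1 AND 1) OR 0) OR ((0 AND 0) IMPLIES (0 IMPLIES 0))) -> 1
  row 3 [0011]: (((1 AND 1) OR 0) OR ((0 AND 1) IMPLIES (0 IMPLIES 0))) -> 1
  row 4 [0100]: (((0 AND 0) OR 1) OR ((0 AND 0) IMPLIES (1 IMPLIES 1))) -> 1
  row 5 [0101]: (((0 AND 0) OR 1) OR ((0 AND 1) IMPLIES (1 IMPLIES 1))) -> 1
  row 6 [0110]: (((1 AND 1) OR 1) OR ((0 AND 0) IMPLIES (1 IMPLIES 1))) -> 1
  row 7 [0111]: (((1 AND 1) OR 1) OR ((0 AND 1) IMPLIES (1 IMPLIES 1))) -> 1
  row 8 [1000]: (((0 AND 0) OR 0) OR ((1 AND 0) IMPLIES (0 IMPLIES 0))) -> 1
  row 9 [1001]: (((0 AND 0) OR 0) OR ((1 AND 1) IMPLIES (0 IMPLIES 0))) -> 1
  row 10 [1010]: (((1 AND 1) OR 0) OR ((1 AND 0) IMPLIES (0 IMPLIES 0))) -> 1
  row 11 [1011]: (((1 AND 1) OR 0) OR ((1 AND 1) IMPLIES (0 IMPLIES 0))) -> 1
  row 12 [1100]: (((0 AND 0) OR 1) OR ((1 AND 0) IMPLIES (1 IMPLIES 1))) -> 1
  row 13 [1101]: (((0 AND 0) OR 1) OR ((1 AND 1) IMPLIES (1 IMPLIES 1))) -> 1
  row 14 [1110]: (((1 AND 1) OR 1) OR ((1 AND 0) IMPLIES (1 IMPLIES 1))) -> 1
  row 15 [1111]: (((1 AND 1) OR 1) OR ((1 AND 1) IMPLIES (1 IMPLIES 1))) -> 1
Full result column, 4 rows per line (P1,P2 fixed per line; P3,P4 runs 00..11 left to right):
  rows 0-3 [P1,P2=00]: 1111  = hex F
  rows 4-7 [P1,P2=01]: 1111  = hex F
  rows 8-11 [P1,P2=10]: 1111  = hex F
  rows 12-15 [P1,P2=11]: 1111  = hex F
Output column (row 0 .. row 15) = 1111111111111111
Output column grouped in 4s = 1111 1111 1111 1111 = 0xFFFF
Convert to decimal digit by digit (value = value*16 + digit):
  F -> 15
  15*16 + 15 (F) = 255
  255*16 + 15 (F) = 4095
  4095*16 + 15 (F) = 65535
Decimal = 65535

65535


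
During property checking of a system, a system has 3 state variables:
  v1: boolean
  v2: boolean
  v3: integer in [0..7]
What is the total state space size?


State space = product of domain sizes of all variables.
Domain sizes:
  v1 (boolean): 2
  v2 (boolean): 2
  v3 (integer in [0..7]): 8
Product = 2 * 2 * 8 = 32

32


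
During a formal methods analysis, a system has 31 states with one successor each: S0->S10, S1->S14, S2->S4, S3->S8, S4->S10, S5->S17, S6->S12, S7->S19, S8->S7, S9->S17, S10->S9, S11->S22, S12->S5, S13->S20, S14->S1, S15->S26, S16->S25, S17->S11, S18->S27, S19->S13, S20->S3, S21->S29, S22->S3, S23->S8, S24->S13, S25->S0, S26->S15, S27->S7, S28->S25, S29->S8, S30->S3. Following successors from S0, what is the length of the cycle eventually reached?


Trace from S0 until a state repeats:
  S0 -> S10 -> S9 -> S17 -> S11 -> S22 -> S3 -> S8 -> S7 -> S19 -> S13 -> S20 -> S3
S3 first seen at step 6, revisited at step 12.
Cycle length = 12 - 6 = 6

6


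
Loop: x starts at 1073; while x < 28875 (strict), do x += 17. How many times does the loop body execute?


Step 1: x goes from 1073 toward 28875 by 17; the body runs while x<28875, so iterations = ceil((bound-start)/step)
Step 2: Distance=27802
Step 3: ceil(27802/17)=1636

1636


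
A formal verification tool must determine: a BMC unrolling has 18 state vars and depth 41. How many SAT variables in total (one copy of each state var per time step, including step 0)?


BMC unrolls to depth k, creating one copy of each state var for steps 0..k.
Step count = 41 + 1 = 42 (steps 0 through 41)
Vars per step = 18
Total = 18 * 42 = 756

756


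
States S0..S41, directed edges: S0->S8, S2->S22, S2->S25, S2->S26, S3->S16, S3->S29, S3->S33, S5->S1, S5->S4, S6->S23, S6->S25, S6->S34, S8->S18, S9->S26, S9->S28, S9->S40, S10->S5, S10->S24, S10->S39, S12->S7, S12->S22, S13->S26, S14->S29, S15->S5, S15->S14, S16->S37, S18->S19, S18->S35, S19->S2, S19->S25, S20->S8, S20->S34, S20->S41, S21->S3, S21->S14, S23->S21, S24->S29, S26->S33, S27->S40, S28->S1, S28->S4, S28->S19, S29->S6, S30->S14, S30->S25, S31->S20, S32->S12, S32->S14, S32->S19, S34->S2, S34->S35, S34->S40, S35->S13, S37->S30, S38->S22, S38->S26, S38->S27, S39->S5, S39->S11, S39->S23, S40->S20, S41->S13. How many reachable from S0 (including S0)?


BFS from S0:
  layer 0: {S0}
  layer 1: {S8}
  layer 2: {S18}
  layer 3: {S19, S35}
  layer 4: {S2, S13, S25}
  layer 5: {S22, S26}
  layer 6: {S33}
Reachable set: {S0, S2, S8, S13, S18, S19, S22, S25, S26, S33, S35}
Count = 11

11


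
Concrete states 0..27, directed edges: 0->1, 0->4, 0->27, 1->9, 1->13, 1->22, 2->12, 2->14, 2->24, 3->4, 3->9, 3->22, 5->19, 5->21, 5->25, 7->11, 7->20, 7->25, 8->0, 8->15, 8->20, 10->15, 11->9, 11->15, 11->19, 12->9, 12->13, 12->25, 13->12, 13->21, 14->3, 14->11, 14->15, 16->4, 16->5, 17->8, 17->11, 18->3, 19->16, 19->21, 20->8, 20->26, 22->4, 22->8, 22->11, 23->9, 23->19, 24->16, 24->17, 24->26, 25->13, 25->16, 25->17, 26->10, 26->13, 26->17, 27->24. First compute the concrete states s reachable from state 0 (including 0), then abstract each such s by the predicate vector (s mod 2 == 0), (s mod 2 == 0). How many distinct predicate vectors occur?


BFS from 0:
Concrete reachable: {0, 1, 4, 5, 8, 9, 10, 11, 12, 13, 15, 16, 17, 19, 20, 21, 22, 24, 25, 26, 27}
Abstract via predicates (s mod 2 == 0), (s mod 2 == 0):
  (0,0) <- {1, 5, 9, 11, 13, 15, 17, 19, 21, 25, 27}
  (1,1) <- {0, 4, 8, 10, 12, 16, 20, 22, 24, 26}
Distinct abstract states = 2

2


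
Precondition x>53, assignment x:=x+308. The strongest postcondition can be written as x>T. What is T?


Formula: sp(P, x:=E) = exists old_x. (x = E[old_x/x]) AND P[old_x/x] (old_x is the value of x before the assignment; eliminate old_x by solving x = E[old_x/x] for old_x)
Step 1: Precondition P: x>53, i.e. old_x > 53
Step 2: Assignment gives x = old_x + 308, so old_x = x - 308
Step 3: Substitute into P: x - 308 > 53
Step 4: Simplify: x > 53+308 = 361

361


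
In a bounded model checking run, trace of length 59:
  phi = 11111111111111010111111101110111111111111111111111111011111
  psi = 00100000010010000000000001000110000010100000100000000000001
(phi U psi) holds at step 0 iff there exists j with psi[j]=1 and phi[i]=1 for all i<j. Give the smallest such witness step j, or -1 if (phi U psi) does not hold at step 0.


(phi U psi) at 0: need smallest j with psi[j]=1 and phi[i]=1 for all i in [0,j).
Scan from step 0:
  step 0: phi=1, psi=0 -> continue
  step 1: phi=1, psi=0 -> continue
  step 2: psi=1 and phi held for [0,2) -> witness found
Witness step = 2

2


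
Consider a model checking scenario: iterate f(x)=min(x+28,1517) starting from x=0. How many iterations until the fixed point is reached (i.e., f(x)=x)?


Step 1: x=0, cap=1517, increment=28
Step 2: x grows by 28 each step until capped at 1517; fixed point is x=1517
Step 3: iterations = ceil(1517/28) = 55

55


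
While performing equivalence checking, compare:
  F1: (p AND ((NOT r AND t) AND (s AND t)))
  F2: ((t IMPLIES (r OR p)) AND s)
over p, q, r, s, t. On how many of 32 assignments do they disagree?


F1 = (p AND ((NOT r AND t) AND (s AND t)))
F2 = ((t IMPLIES (r OR p)) AND s)
Evaluate both on each of 32 rows (bits = p,q,r,s,t):
  row 0 [00000]: F1=0 F2=0 -> 0
  row 1 [00001]: F1=0 F2=0 -> 0
  row 2 [00010]: F1=0 F2=1 (differ) -> 1
  row 3 [00011]: F1=0 F2=0 -> 0
  row 4 [00100]: F1=0 F2=0 -> 0
  row 5 [00101]: F1=0 F2=0 -> 0
  row 6 [00110]: F1=0 F2=1 (differ) -> 1
  row 7 [00111]: F1=0 F2=1 (differ) -> 1
  row 8 [01000]: F1=0 F2=0 -> 0
  row 9 [01001]: F1=0 F2=0 -> 0
  row 10 [01010]: F1=0 F2=1 (differ) -> 1
  row 11 [01011]: F1=0 F2=0 -> 0
  row 12 [01100]: F1=0 F2=0 -> 0
  row 13 [01101]: F1=0 F2=0 -> 0
  row 14 [01110]: F1=0 F2=1 (differ) -> 1
  row 15 [01111]: F1=0 F2=1 (differ) -> 1
  row 16 [10000]: F1=0 F2=0 -> 0
  row 17 [10001]: F1=0 F2=0 -> 0
  row 18 [10010]: F1=0 F2=1 (differ) -> 1
  row 19 [10011]: F1=1 F2=1 -> 0
  row 20 [10100]: F1=0 F2=0 -> 0
  row 21 [10101]: F1=0 F2=0 -> 0
  row 22 [10110]: F1=0 F2=1 (differ) -> 1
  row 23 [10111]: F1=0 F2=1 (differ) -> 1
  row 24 [11000]: F1=0 F2=0 -> 0
  row 25 [11001]: F1=0 F2=0 -> 0
  row 26 [11010]: F1=0 F2=1 (differ) -> 1
  row 27 [11011]: F1=1 F2=1 -> 0
  row 28 [11100]: F1=0 F2=0 -> 0
  row 29 [11101]: F1=0 F2=0 -> 0
  row 30 [11110]: F1=0 F2=1 (differ) -> 1
  row 31 [11111]: F1=0 F2=1 (differ) -> 1
Full result column, 8 rows per line (p,q fixed per line; r,s,t runs 000..111 left to right):
  rows 0-7 [p,q=00]: 00100011  (ones: 3)
  rows 8-15 [p,q=01]: 00100011  (ones: 3)
  rows 16-23 [p,q=10]: 00100011  (ones: 3)
  rows 24-31 [p,q=11]: 00100011  (ones: 3)
Disagreements = 3+3+3+3 = 12

12


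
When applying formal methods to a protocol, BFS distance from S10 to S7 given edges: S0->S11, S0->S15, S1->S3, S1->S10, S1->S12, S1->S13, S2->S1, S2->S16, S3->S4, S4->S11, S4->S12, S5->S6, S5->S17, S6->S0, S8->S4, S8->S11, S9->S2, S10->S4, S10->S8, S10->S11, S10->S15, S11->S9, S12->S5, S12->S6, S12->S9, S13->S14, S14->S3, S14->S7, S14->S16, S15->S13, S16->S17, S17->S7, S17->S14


BFS layer-by-layer from S10:
  dist 0: {S10}
  dist 1: {S4, S8, S11, S15}
  dist 2: {S9, S12, S13}
  dist 3: {S2, S5, S6, S14}
  dist 4: {S0, S1, S3, S7, S16, S17}
  -> S7 reached at distance 4
Shortest path length = 4

4


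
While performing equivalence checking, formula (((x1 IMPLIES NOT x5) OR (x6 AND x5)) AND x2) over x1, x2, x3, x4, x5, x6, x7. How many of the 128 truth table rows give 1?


Formula: (((x1 IMPLIES NOT x5) OR (x6 AND x5)) AND x2) over 7 vars (128 rows)
Evaluate each row (x1, x2, x3, x4, x5, x6, x7 as bits, MSB first):
  row 0 [0000000]: (((0 IMPLIES NOT 0) OR (0 AND 0)) AND 0) -> 0
  row 1 [0000001]: (((0 IMPLIES NOT 0) OR (0 AND 0)) AND 0) -> 0
  row 2 [0000010]: (((0 IMPLIES NOT 0) OR (1 AND 0)) AND 0) -> 0
  row 3 [0000011]: (((0 IMPLIES NOT 0) OR (1 AND 0)) AND 0) -> 0
  row 4 [0000100]: (((0 IMPLIES NOT 1) OR (0 AND 1)) AND 0) -> 0
  (every remaining row is evaluated the same way; all 128 results are listed next)
Full result column, 8 rows per line (x1,x2,x3,x4 fixed per line; x5,x6,x7 runs 000..111 left to right):
  rows 0-7 [x1,x2,x3,x4=0000]: 00000000  (ones: 0)
  rows 8-15 [x1,x2,x3,x4=0001]: 00000000  (ones: 0)
  rows 16-23 [x1,x2,x3,x4=0010]: 00000000  (ones: 0)
  rows 24-31 [x1,x2,x3,x4=0011]: 00000000  (ones: 0)
  rows 32-39 [x1,x2,x3,x4=0100]: 11111111  (ones: 8)
  rows 40-47 [x1,x2,x3,x4=0101]: 11111111  (ones: 8)
  rows 48-55 [x1,x2,x3,x4=0110]: 11111111  (ones: 8)
  rows 56-63 [x1,x2,x3,x4=0111]: 11111111  (ones: 8)
  rows 64-71 [x1,x2,x3,x4=1000]: 00000000  (ones: 0)
  rows 72-79 [x1,x2,x3,x4=1001]: 00000000  (ones: 0)
  rows 80-87 [x1,x2,x3,x4=1010]: 00000000  (ones: 0)
  rows 88-95 [x1,x2,x3,x4=1011]: 00000000  (ones: 0)
  rows 96-103 [x1,x2,x3,x4=1100]: 11110011  (ones: 6)
  rows 104-111 [x1,x2,x3,x4=1101]: 11110011  (ones: 6)
  rows 112-119 [x1,x2,x3,x4=1110]: 11110011  (ones: 6)
  rows 120-127 [x1,x2,x3,x4=1111]: 11110011  (ones: 6)
Count of 1-rows = 0+0+0+0+8+8+8+8+0+0+0+0+6+6+6+6 = 56

56


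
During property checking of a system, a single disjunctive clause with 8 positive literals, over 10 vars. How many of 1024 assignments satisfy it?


Step 1: Total=2^10=1024
Step 2: Unsat when all 8 false: 2^2=4
Step 3: Sat=1024-4=1020

1020


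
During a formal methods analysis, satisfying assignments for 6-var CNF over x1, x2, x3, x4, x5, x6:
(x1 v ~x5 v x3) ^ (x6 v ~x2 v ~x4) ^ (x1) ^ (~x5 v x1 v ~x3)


CNF with 4 clauses over 6 vars (64 assignments).
An assignment satisfies CNF iff every clause has >=1 true literal.
Check each row (bits = x1,x2,x3,x4,x5,x6; clause T/F shown):
  row 0 [000000]: clauses=TTFT -> 0
  row 1 [000001]: clauses=TTFT -> 0
  row 2 [000010]: clauses=FTFT -> 0
  row 3 [000011]: clauses=FTFT -> 0
  row 4 [000100]: clauses=TTFT -> 0
  (every remaining row is evaluated the same way; all 64 results are listed next)
Full result column, 8 rows per line (x1,x2,x3 fixed per line; x4,x5,x6 runs 000..111 left to right):
  rows 0-7 [x1,x2,x3=000]: 00000000  (ones: 0)
  rows 8-15 [x1,x2,x3=001]: 00000000  (ones: 0)
  rows 16-23 [x1,x2,x3=010]: 00000000  (ones: 0)
  rows 24-31 [x1,x2,x3=011]: 00000000  (ones: 0)
  rows 32-39 [x1,x2,x3=100]: 11111111  (ones: 8)
  rows 40-47 [x1,x2,x3=101]: 11111111  (ones: 8)
  rows 48-55 [x1,x2,x3=110]: 11110101  (ones: 6)
  rows 56-63 [x1,x2,x3=111]: 11110101  (ones: 6)
Satisfying assignments = 0+0+0+0+8+8+6+6 = 28

28


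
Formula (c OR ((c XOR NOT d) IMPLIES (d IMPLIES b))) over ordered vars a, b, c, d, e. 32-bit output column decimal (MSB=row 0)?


Formula: (c OR ((c XOR NOT d) IMPLIES (d IMPLIES b))) over a, b, c, d, e (32 rows)
Evaluate each row (bits = a,b,c,d,e, MSB first):
  row 0 [00000]: (0 OR ((0 XOR NOT 0) IMPLIES (0 IMPLIES 0))) -> 1
  row 1 [00001]: (0 OR ((0 XOR NOT 0) IMPLIES (0 IMPLIES 0))) -> 1
  row 2 [00010]: (0 OR ((0 XOR NOT 1) IMPLIES (1 IMPLIES 0))) -> 1
  row 3 [00011]: (0 OR ((0 XOR NOT 1) IMPLIES (1 IMPLIES 0))) -> 1
  row 4 [00100]: (1 OR ((1 XOR NOT 0) IMPLIES (0 IMPLIES 0))) -> 1
  row 5 [00101]: (1 OR ((1 XOR NOT 0) IMPLIES (0 IMPLIES 0))) -> 1
  row 6 [00110]: (1 OR ((1 XOR NOT 1) IMPLIES (1 IMPLIES 0))) -> 1
  row 7 [00111]: (1 OR ((1 XOR NOT 1) IMPLIES (1 IMPLIES 0))) -> 1
  row 8 [01000]: (0 OR ((0 XOR NOT 0) IMPLIES (0 IMPLIES 1))) -> 1
  row 9 [01001]: (0 OR ((0 XOR NOT 0) IMPLIES (0 IMPLIES 1))) -> 1
  row 10 [01010]: (0 OR ((0 XOR NOT 1) IMPLIES (1 IMPLIES 1))) -> 1
  row 11 [01011]: (0 OR ((0 XOR NOT 1) IMPLIES (1 IMPLIES 1))) -> 1
  row 12 [01100]: (1 OR ((1 XOR NOT 0) IMPLIES (0 IMPLIES 1))) -> 1
  row 13 [01101]: (1 OR ((1 XOR NOT 0) IMPLIES (0 IMPLIES 1))) -> 1
  row 14 [01110]: (1 OR ((1 XOR NOT 1) IMPLIES (1 IMPLIES 1))) -> 1
  row 15 [01111]: (1 OR ((1 XOR NOT 1) IMPLIES (1 IMPLIES 1))) -> 1
  row 16 [10000]: (0 OR ((0 XOR NOT 0) IMPLIES (0 IMPLIES 0))) -> 1
  row 17 [10001]: (0 OR ((0 XOR NOT 0) IMPLIES (0 IMPLIES 0))) -> 1
  row 18 [10010]: (0 OR ((0 XOR NOT 1) IMPLIES (1 IMPLIES 0))) -> 1
  row 19 [10011]: (0 OR ((0 XOR NOT 1) IMPLIES (1 IMPLIES 0))) -> 1
  row 20 [10100]: (1 OR ((1 XOR NOT 0) IMPLIES (0 IMPLIES 0))) -> 1
  row 21 [10101]: (1 OR ((1 XOR NOT 0) IMPLIES (0 IMPLIES 0))) -> 1
  row 22 [10110]: (1 OR ((1 XOR NOT 1) IMPLIES (1 IMPLIES 0))) -> 1
  row 23 [10111]: (1 OR ((1 XOR NOT 1) IMPLIES (1 IMPLIES 0))) -> 1
  row 24 [11000]: (0 OR ((0 XOR NOT 0) IMPLIES (0 IMPLIES 1))) -> 1
  row 25 [11001]: (0 OR ((0 XOR NOT 0) IMPLIES (0 IMPLIES 1))) -> 1
  row 26 [11010]: (0 OR ((0 XOR NOT 1) IMPLIES (1 IMPLIES 1))) -> 1
  row 27 [11011]: (0 OR ((0 XOR NOT 1) IMPLIES (1 IMPLIES 1))) -> 1
  row 28 [11100]: (1 OR ((1 XOR NOT 0) IMPLIES (0 IMPLIES 1))) -> 1
  row 29 [11101]: (1 OR ((1 XOR NOT 0) IMPLIES (0 IMPLIES 1))) -> 1
  row 30 [11110]: (1 OR ((1 XOR NOT 1) IMPLIES (1 IMPLIES 1))) -> 1
  row 31 [11111]: (1 OR ((1 XOR NOT 1) IMPLIES (1 IMPLIES 1))) -> 1
Full result column, 4 rows per line (a,b,c fixed per line; d,e runs 00..11 left to right):
  rows 0-3 [a,b,c=000]: 1111  = hex F
  rows 4-7 [a,b,c=001]: 1111  = hex F
  rows 8-11 [a,b,c=010]: 1111  = hex F
  rows 12-15 [a,b,c=011]: 1111  = hex F
  rows 16-19 [a,b,c=100]: 1111  = hex F
  rows 20-23 [a,b,c=101]: 1111  = hex F
  rows 24-27 [a,b,c=110]: 1111  = hex F
  rows 28-31 [a,b,c=111]: 1111  = hex F
Output column (row 0 .. row 31) = 11111111111111111111111111111111
Output column grouped in 4s = 1111 1111 1111 1111 1111 1111 1111 1111 = 0xFFFFFFFF
Convert to decimal digit by digit (value = value*16 + digit):
  F -> 15
  15*16 + 15 (F) = 255
  255*16 + 15 (F) = 4095
  4095*16 + 15 (F) = 65535
  65535*16 + 15 (F) = 1048575
  1048575*16 + 15 (F) = 16777215
  16777215*16 + 15 (F) = 268435455
  268435455*16 + 15 (F) = 4294967295
Decimal = 4294967295

4294967295
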